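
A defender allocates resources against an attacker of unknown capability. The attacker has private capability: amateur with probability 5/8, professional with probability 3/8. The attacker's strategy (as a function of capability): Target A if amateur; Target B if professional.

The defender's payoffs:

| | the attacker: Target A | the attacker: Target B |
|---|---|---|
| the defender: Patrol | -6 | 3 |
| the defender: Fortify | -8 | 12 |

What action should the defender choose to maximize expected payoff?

Compute the defender's expected payoff for each action, taking the expectation over the attacker's type.
E[Patrol] = 5/8·(-6) + 3/8·(3) = -21/8
E[Fortify] = 5/8·(-8) + 3/8·(12) = -1/2
Best response: Fortify (-1/2 is the largest).

Fortify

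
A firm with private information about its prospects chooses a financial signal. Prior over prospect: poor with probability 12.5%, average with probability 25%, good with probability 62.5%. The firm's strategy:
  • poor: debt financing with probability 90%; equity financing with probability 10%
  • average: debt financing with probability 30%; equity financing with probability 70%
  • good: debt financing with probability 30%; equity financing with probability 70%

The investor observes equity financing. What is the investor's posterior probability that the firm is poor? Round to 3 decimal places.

P(equity financing) = 0.125·0.1 + 0.25·0.7 + 0.625·0.7 = 0.625
P(poor | equity financing) = (0.125·0.1) / 0.625 = 0.0125 / 0.625 = 0.02

0.020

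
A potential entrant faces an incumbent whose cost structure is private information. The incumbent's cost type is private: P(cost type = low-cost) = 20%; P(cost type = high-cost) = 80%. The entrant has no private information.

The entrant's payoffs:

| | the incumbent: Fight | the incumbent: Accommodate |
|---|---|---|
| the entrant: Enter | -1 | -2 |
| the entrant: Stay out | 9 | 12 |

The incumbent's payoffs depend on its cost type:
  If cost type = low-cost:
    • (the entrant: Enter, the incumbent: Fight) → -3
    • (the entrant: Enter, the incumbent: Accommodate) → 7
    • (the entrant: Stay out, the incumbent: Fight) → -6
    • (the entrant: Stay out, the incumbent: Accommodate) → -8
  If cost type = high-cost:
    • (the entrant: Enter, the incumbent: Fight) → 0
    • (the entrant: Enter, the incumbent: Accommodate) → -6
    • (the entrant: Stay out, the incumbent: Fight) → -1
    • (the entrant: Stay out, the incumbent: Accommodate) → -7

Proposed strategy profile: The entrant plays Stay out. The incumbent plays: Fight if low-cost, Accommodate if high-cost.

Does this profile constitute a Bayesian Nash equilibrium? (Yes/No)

The entrant plays Stay out: E[Stay out] = 0.2·(9) + 0.8·(12) = 11.4; E[Enter] = -1.8. Best-responding. ✓
The incumbent (cost type low-cost), facing Stay out: Fight gives -6, Accommodate gives -8. Proposed Fight is best. ✓
The incumbent (cost type high-cost), facing Stay out: Fight gives -1, Accommodate gives -7. Proposed Accommodate is not best — profitable deviation exists. ✗

No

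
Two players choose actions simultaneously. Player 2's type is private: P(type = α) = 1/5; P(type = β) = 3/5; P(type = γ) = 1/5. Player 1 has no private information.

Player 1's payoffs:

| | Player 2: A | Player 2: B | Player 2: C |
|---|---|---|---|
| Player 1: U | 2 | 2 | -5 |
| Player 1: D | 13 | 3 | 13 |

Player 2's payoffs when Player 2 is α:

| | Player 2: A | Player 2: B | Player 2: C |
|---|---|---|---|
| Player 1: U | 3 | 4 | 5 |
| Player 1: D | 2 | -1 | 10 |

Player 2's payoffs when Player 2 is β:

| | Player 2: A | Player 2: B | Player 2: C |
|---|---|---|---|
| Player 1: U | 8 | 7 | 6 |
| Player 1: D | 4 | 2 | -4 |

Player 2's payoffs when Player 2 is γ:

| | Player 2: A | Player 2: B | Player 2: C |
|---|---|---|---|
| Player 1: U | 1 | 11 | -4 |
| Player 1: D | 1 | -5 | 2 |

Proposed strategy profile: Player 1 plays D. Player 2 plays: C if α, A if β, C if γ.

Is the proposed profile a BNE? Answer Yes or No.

Yes

Player 1 plays D: E[D] = 1/5·(13) + 3/5·(13) + 1/5·(13) = 13; E[U] = -4/5. Best-responding. ✓
Player 2 (type α), facing D: A gives 2, B gives -1, C gives 10. Proposed C is best. ✓
Player 2 (type β), facing D: A gives 4, B gives 2, C gives -4. Proposed A is best. ✓
Player 2 (type γ), facing D: A gives 1, B gives -5, C gives 2. Proposed C is best. ✓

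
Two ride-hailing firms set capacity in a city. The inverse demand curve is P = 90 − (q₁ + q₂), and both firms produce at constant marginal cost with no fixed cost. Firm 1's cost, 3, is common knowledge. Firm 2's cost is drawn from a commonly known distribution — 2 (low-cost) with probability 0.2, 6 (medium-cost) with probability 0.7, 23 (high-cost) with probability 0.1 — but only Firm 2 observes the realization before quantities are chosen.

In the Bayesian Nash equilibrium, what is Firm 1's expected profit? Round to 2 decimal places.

Firm 2 with cost c maximizes (90 − (q₁+q₂) − c)·q₂, giving q₂(c) = (90 − c − q₁)/2.
E[c₂] = 0.2·2 + 0.7·6 + 0.1·23 = 6.9
Firm 1's FOC against E[q₂] yields q₁ = (90 − 2·3 + E[c₂])/3 = (90 − 6 + 6.9)/3 = 30.3.
E[P] = 90 − (q₁ + E[q₂]) = 33.3; Firm 1's expected profit = (E[P] − 3)·q₁ = (33.3 − 3)·30.3 = 918.09.

918.09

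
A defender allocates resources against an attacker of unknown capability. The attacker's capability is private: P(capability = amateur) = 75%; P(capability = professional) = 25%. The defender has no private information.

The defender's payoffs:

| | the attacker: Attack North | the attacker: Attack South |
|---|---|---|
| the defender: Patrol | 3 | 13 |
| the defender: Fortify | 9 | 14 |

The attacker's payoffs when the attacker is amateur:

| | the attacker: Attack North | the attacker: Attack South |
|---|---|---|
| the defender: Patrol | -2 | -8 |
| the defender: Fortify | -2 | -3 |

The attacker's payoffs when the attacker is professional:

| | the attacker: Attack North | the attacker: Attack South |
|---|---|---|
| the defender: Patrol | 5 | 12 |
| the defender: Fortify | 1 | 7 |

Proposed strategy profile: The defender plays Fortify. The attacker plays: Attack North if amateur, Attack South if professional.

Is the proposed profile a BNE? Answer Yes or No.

A profile is a BNE iff every type of every player is best-responding given beliefs about the other side.
The defender plays Fortify: E[Fortify] = 0.75·(9) + 0.25·(14) = 10.25; E[Patrol] = 5.5. Best-responding. ✓
The attacker (capability amateur), facing Fortify: Attack North gives -2, Attack South gives -3. Proposed Attack North is best. ✓
The attacker (capability professional), facing Fortify: Attack North gives 1, Attack South gives 7. Proposed Attack South is best. ✓

Yes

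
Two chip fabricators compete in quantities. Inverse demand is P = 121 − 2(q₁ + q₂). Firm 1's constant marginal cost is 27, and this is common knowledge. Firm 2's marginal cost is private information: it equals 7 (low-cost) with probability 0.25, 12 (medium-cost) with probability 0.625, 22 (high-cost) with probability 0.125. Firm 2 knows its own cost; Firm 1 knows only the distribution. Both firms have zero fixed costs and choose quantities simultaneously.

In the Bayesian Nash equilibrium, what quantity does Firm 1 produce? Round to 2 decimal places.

13.17

Type-c best response for Firm 2: q₂(c) = (121 − c)/4 − q₁/2.
Firm 1 maximizes expected profit; its first-order condition is 121 − 4q₁ − 2E[q₂] − 27 = 0.
Substituting E[q₂] and solving: E[c₂] = 12, so q₁ = (121 − 2·27 + 12)/6 = 13.1667.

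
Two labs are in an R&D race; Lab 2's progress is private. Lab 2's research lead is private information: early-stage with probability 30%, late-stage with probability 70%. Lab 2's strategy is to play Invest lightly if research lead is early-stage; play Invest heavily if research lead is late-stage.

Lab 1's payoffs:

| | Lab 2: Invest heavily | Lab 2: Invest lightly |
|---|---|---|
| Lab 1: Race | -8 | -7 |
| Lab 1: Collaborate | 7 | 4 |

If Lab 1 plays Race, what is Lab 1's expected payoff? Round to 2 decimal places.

-7.70

E[Race] = 0.3·(-7) + 0.7·(-8) = (-2.1) + (-5.6) = -7.7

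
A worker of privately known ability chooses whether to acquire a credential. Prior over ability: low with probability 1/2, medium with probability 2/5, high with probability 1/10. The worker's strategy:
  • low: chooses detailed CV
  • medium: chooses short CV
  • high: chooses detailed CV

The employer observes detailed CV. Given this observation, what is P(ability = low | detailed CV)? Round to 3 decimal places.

Apply Bayes' rule using the sender's strategy as the likelihood.
P(detailed CV) = (1/2)·1 + (2/5)·0 + (1/10)·1 = 3/5
P(low | detailed CV) = ((1/2)·1) / (3/5) = (1/2) / (3/5) = 5/6

0.833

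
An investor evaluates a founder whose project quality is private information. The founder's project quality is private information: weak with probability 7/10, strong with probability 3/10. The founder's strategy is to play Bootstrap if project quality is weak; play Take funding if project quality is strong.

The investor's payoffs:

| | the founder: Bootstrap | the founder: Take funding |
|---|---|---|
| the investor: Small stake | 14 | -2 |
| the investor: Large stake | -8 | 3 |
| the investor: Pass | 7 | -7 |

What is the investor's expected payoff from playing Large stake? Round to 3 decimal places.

E[Large stake] = 7/10·(-8) + 3/10·3 = (-28/5) + 9/10 = -47/10

-4.700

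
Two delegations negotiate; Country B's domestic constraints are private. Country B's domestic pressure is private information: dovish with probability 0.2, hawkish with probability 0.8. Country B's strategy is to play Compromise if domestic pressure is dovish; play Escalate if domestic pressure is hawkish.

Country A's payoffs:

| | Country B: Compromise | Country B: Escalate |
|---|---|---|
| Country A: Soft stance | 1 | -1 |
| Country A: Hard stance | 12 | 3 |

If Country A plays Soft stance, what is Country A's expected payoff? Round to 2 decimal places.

-0.60

E[Soft stance] = 0.2·1 + 0.8·(-1) = 0.2 + (-0.8) = -0.6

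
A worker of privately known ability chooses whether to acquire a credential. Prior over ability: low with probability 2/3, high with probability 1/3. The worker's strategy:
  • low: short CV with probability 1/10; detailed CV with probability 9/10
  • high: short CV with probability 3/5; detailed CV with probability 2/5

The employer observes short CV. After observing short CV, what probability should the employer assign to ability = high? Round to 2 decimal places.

0.75

P(short CV) = (2/3)·(1/10) + (1/3)·(3/5) = 4/15
P(high | short CV) = ((1/3)·(3/5)) / (4/15) = (1/5) / (4/15) = 3/4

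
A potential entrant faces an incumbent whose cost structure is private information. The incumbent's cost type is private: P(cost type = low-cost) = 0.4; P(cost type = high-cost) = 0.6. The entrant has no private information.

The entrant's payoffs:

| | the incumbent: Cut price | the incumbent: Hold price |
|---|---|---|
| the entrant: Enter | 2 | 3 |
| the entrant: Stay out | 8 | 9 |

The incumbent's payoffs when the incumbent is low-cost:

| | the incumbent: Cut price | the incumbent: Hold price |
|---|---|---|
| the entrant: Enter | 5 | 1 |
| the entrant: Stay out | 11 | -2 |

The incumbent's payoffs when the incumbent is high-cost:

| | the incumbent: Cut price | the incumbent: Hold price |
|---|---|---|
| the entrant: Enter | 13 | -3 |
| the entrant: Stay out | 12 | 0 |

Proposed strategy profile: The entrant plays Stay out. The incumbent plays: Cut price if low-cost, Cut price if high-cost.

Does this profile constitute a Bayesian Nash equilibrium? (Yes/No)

Yes

A profile is a BNE iff every type of every player is best-responding given beliefs about the other side.
The entrant plays Stay out: E[Stay out] = 0.4·(8) + 0.6·(8) = 8; E[Enter] = 2. Best-responding. ✓
The incumbent (cost type low-cost), facing Stay out: Cut price gives 11, Hold price gives -2. Proposed Cut price is best. ✓
The incumbent (cost type high-cost), facing Stay out: Cut price gives 12, Hold price gives 0. Proposed Cut price is best. ✓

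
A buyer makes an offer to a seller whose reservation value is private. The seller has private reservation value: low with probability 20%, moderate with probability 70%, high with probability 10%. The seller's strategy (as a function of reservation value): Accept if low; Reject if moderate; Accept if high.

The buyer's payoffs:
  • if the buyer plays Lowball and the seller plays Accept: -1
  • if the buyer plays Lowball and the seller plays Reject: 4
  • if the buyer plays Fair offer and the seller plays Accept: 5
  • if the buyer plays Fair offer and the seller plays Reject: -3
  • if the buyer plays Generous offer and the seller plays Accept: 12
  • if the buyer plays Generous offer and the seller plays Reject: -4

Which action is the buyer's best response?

Lowball

Compute the buyer's expected payoff for each action, taking the expectation over the seller's type.
E[Lowball] = 0.2·(-1) + 0.7·(4) + 0.1·(-1) = 2.5
E[Fair offer] = 0.2·(5) + 0.7·(-3) + 0.1·(5) = -0.6
E[Generous offer] = 0.2·(12) + 0.7·(-4) + 0.1·(12) = 0.8
Best response: Lowball (2.5 is the largest).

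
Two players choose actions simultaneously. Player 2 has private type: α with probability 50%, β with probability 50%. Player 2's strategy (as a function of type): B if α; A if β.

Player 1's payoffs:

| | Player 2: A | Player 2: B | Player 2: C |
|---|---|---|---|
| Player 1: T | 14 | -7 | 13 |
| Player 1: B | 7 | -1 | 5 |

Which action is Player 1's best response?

E[T] = 0.5·(-7) + 0.5·(14) = 3.5
E[B] = 0.5·(-1) + 0.5·(7) = 3
Best response: T (3.5 is the largest).

T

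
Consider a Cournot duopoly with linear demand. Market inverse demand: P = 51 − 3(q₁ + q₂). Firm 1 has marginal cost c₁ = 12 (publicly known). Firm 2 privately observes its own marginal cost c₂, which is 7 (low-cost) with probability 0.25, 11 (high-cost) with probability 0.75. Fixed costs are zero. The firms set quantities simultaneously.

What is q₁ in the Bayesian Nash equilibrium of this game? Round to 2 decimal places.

Firm 2 with cost c maximizes (51 − 3(q₁+q₂) − c)·q₂, giving q₂(c) = (51 − c − 3q₁)/6.
E[c₂] = 0.25·7 + 0.75·11 = 10
Firm 1's FOC against E[q₂] yields q₁ = (51 − 2·12 + E[c₂])/9 = (51 − 24 + 10)/9 = 4.11111.

4.11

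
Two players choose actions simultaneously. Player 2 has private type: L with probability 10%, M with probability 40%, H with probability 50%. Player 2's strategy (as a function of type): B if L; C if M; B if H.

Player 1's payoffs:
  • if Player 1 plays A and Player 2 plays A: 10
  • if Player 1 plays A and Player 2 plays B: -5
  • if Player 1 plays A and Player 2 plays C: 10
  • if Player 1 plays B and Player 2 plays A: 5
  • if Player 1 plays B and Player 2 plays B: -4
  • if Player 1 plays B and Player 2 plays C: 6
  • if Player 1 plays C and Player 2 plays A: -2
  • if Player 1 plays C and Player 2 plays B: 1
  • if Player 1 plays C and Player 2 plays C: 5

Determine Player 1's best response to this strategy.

Compute Player 1's expected payoff for each action, taking the expectation over Player 2's type.
E[A] = 0.1·(-5) + 0.4·(10) + 0.5·(-5) = 1
E[B] = 0.1·(-4) + 0.4·(6) + 0.5·(-4) = 0
E[C] = 0.1·(1) + 0.4·(5) + 0.5·(1) = 2.6
Best response: C (2.6 is the largest).

C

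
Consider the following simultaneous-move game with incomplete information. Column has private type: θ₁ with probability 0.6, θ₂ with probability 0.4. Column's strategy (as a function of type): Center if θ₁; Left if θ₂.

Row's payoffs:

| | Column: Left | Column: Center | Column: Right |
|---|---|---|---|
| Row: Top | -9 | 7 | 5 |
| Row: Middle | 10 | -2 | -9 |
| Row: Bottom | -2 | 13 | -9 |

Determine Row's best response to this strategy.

E[Top] = 0.6·(7) + 0.4·(-9) = 0.6
E[Middle] = 0.6·(-2) + 0.4·(10) = 2.8
E[Bottom] = 0.6·(13) + 0.4·(-2) = 7
Best response: Bottom (7 is the largest).

Bottom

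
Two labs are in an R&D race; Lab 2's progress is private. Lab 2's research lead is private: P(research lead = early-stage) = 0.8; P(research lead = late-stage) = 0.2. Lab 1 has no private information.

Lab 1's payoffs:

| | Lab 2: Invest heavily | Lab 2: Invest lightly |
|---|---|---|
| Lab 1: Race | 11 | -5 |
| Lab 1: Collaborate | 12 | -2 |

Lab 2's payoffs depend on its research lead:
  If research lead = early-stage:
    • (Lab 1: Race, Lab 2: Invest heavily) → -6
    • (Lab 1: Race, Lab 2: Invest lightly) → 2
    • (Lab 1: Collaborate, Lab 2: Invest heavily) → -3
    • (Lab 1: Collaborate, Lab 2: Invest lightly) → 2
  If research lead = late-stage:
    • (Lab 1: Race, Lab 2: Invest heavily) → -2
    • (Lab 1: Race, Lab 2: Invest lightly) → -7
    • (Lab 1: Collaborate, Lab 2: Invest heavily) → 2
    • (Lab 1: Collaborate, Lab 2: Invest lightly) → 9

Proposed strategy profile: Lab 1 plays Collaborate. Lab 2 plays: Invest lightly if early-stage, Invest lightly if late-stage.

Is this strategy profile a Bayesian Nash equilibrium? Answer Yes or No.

Lab 1 plays Collaborate: E[Collaborate] = 0.8·(-2) + 0.2·(-2) = -2; E[Race] = -5. Best-responding. ✓
Lab 2 (research lead early-stage), facing Collaborate: Invest heavily gives -3, Invest lightly gives 2. Proposed Invest lightly is best. ✓
Lab 2 (research lead late-stage), facing Collaborate: Invest heavily gives 2, Invest lightly gives 9. Proposed Invest lightly is best. ✓

Yes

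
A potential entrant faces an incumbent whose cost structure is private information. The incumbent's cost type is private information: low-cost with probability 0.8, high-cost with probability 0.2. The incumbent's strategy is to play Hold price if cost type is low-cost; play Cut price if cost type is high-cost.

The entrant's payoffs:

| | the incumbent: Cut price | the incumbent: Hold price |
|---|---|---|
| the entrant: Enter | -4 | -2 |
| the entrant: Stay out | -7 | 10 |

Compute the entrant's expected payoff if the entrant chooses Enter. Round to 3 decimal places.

E[Enter] = 0.8·(-2) + 0.2·(-4) = (-1.6) + (-0.8) = -2.4

-2.400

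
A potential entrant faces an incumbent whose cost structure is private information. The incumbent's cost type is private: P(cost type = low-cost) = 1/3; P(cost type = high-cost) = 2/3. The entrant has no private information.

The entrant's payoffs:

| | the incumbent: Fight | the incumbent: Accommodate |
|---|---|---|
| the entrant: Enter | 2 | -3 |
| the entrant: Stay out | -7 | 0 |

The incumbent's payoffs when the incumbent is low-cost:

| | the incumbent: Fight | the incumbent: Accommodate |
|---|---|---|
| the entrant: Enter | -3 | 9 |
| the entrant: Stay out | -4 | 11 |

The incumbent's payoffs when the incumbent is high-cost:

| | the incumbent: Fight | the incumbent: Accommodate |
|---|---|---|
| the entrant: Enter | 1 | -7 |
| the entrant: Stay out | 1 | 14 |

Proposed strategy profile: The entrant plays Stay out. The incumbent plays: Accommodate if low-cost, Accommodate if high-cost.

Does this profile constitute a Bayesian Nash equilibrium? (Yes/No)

Yes

The entrant plays Stay out: E[Stay out] = 1/3·(0) + 2/3·(0) = 0; E[Enter] = -3. Best-responding. ✓
The incumbent (cost type low-cost), facing Stay out: Fight gives -4, Accommodate gives 11. Proposed Accommodate is best. ✓
The incumbent (cost type high-cost), facing Stay out: Fight gives 1, Accommodate gives 14. Proposed Accommodate is best. ✓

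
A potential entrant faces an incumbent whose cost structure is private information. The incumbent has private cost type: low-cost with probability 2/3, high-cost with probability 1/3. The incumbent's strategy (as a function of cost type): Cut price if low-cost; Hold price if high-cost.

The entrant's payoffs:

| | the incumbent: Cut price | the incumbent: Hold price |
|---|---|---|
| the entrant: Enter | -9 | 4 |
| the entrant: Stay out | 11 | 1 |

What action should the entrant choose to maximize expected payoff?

Stay out

Compute the entrant's expected payoff for each action, taking the expectation over the incumbent's type.
E[Enter] = 2/3·(-9) + 1/3·(4) = -14/3
E[Stay out] = 2/3·(11) + 1/3·(1) = 23/3
Best response: Stay out (23/3 is the largest).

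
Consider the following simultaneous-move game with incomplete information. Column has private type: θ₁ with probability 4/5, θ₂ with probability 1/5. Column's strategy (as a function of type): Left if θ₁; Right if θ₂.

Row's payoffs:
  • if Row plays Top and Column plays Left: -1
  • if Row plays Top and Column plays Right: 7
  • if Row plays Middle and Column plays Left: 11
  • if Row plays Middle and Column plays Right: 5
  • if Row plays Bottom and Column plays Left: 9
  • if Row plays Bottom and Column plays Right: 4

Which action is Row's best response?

Middle

Compute Row's expected payoff for each action, taking the expectation over Column's type.
E[Top] = 4/5·(-1) + 1/5·(7) = 3/5
E[Middle] = 4/5·(11) + 1/5·(5) = 49/5
E[Bottom] = 4/5·(9) + 1/5·(4) = 8
Best response: Middle (49/5 is the largest).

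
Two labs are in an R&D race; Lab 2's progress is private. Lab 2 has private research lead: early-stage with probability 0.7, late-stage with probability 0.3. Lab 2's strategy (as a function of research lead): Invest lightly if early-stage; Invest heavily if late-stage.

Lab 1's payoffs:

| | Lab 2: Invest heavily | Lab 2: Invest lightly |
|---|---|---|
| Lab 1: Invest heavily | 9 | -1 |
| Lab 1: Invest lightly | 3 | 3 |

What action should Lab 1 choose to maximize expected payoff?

Invest lightly

E[Invest heavily] = 0.7·(-1) + 0.3·(9) = 2
E[Invest lightly] = 0.7·(3) + 0.3·(3) = 3
Best response: Invest lightly (3 is the largest).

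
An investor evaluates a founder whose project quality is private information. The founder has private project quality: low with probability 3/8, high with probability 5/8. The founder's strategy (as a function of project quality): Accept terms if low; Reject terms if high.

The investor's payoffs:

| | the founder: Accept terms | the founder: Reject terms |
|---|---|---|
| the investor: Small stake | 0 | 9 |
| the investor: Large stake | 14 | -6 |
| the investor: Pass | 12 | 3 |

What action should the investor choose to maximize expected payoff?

Compute the investor's expected payoff for each action, taking the expectation over the founder's type.
E[Small stake] = 3/8·(0) + 5/8·(9) = 45/8
E[Large stake] = 3/8·(14) + 5/8·(-6) = 3/2
E[Pass] = 3/8·(12) + 5/8·(3) = 51/8
Best response: Pass (51/8 is the largest).

Pass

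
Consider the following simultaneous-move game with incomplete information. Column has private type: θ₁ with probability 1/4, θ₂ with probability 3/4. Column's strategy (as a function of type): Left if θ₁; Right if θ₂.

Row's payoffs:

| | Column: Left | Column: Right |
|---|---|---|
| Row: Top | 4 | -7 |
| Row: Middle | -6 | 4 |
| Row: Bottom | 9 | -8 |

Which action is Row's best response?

Compute Row's expected payoff for each action, taking the expectation over Column's type.
E[Top] = 1/4·(4) + 3/4·(-7) = -17/4
E[Middle] = 1/4·(-6) + 3/4·(4) = 3/2
E[Bottom] = 1/4·(9) + 3/4·(-8) = -15/4
Best response: Middle (3/2 is the largest).

Middle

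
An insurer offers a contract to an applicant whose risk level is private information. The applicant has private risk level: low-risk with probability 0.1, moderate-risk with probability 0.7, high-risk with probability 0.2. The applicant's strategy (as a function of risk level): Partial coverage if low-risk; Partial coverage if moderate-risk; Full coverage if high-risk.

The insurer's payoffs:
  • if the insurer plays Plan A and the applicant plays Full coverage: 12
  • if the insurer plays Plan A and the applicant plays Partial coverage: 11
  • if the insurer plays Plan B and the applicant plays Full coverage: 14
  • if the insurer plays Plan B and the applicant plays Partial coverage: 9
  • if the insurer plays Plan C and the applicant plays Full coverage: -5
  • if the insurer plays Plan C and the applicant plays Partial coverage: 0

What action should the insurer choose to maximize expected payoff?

Plan A

E[Plan A] = 0.1·(11) + 0.7·(11) + 0.2·(12) = 11.2
E[Plan B] = 0.1·(9) + 0.7·(9) + 0.2·(14) = 10
E[Plan C] = 0.1·(0) + 0.7·(0) + 0.2·(-5) = -1
Best response: Plan A (11.2 is the largest).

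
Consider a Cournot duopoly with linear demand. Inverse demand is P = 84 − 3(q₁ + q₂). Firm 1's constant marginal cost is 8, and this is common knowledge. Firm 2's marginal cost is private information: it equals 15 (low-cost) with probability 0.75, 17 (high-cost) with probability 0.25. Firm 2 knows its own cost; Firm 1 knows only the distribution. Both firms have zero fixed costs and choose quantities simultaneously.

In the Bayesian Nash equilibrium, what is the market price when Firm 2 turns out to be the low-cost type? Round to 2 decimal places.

35.58

Firm 2 with cost c maximizes (84 − 3(q₁+q₂) − c)·q₂, giving q₂(c) = (84 − c − 3q₁)/6.
E[c₂] = 0.75·15 + 0.25·17 = 15.5
Firm 1's FOC against E[q₂] yields q₁ = (84 − 2·8 + E[c₂])/9 = (84 − 16 + 15.5)/9 = 9.27778.
q₂(low-cost) = 6.86111, so P = 84 − 3·(9.27778 + 6.86111) = 35.5833.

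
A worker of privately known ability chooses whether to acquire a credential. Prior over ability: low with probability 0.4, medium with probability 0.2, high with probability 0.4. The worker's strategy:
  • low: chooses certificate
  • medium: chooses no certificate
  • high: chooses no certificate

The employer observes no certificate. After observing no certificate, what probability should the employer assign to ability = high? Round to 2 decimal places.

P(no certificate) = 0.4·0 + 0.2·1 + 0.4·1 = 0.6
P(high | no certificate) = (0.4·1) / 0.6 = 0.4 / 0.6 = 0.666667

0.67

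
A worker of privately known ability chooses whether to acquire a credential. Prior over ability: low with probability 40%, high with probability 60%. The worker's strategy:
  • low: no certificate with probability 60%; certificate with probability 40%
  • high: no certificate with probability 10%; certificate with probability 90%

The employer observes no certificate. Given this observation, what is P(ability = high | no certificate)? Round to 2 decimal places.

0.20

P(no certificate) = 0.4·0.6 + 0.6·0.1 = 0.3
P(high | no certificate) = (0.6·0.1) / 0.3 = 0.06 / 0.3 = 0.2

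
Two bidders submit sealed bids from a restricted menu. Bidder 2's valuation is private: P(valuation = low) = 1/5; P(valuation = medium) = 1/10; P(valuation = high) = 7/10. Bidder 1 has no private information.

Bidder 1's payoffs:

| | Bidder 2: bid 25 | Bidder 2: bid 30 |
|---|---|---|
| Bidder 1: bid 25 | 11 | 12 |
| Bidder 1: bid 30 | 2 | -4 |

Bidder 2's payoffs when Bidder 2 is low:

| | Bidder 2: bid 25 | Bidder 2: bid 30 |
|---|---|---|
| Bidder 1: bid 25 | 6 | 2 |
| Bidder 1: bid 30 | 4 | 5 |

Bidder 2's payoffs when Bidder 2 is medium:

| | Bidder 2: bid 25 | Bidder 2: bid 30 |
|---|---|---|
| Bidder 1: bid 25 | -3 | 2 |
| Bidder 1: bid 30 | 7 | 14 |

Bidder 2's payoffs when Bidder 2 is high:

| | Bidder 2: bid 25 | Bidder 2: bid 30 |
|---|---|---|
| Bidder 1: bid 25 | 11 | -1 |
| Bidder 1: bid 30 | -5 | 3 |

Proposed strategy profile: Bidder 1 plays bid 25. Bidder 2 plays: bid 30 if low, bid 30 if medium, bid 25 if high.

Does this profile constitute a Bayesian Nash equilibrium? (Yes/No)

Bidder 1 plays bid 25: E[bid 25] = 1/5·(12) + 1/10·(12) + 7/10·(11) = 113/10; E[bid 30] = 1/5. Best-responding. ✓
Bidder 2 (valuation low), facing bid 25: bid 25 gives 6, bid 30 gives 2. Proposed bid 30 is not best — profitable deviation exists. ✗
Bidder 2 (valuation medium), facing bid 25: bid 25 gives -3, bid 30 gives 2. Proposed bid 30 is best. ✓
Bidder 2 (valuation high), facing bid 25: bid 25 gives 11, bid 30 gives -1. Proposed bid 25 is best. ✓

No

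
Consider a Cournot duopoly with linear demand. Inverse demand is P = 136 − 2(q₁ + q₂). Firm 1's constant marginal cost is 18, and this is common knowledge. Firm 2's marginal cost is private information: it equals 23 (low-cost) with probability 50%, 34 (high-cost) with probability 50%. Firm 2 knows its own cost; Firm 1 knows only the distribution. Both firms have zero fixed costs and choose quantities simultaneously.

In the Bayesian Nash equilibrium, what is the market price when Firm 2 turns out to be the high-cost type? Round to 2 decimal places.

Type-c best response for Firm 2: q₂(c) = (136 − c)/4 − q₁/2.
Firm 1 maximizes expected profit; its first-order condition is 136 − 4q₁ − 2E[q₂] − 18 = 0.
Substituting E[q₂] and solving: E[c₂] = 28.5, so q₁ = (136 − 2·18 + 28.5)/6 = 21.4167.
q₂(high-cost) = 14.7917, so P = 136 − 2·(21.4167 + 14.7917) = 63.5833.

63.58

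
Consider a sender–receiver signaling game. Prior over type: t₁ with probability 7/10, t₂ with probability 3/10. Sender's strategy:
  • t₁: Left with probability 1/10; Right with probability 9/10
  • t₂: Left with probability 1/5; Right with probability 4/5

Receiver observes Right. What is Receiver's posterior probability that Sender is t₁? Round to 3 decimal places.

0.724

P(Right) = (7/10)·(9/10) + (3/10)·(4/5) = 87/100
P(t₁ | Right) = ((7/10)·(9/10)) / (87/100) = (63/100) / (87/100) = 21/29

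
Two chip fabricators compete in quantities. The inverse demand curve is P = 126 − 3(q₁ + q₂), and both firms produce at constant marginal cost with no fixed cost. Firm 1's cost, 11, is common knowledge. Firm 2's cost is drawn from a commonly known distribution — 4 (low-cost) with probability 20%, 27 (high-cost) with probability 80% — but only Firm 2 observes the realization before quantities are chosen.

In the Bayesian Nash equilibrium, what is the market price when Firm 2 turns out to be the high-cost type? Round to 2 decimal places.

55.43

Type-c best response for Firm 2: q₂(c) = (126 − c)/6 − q₁/2.
Firm 1 maximizes expected profit; its first-order condition is 126 − 6q₁ − 3E[q₂] − 11 = 0.
Substituting E[q₂] and solving: E[c₂] = 22.4, so q₁ = (126 − 2·11 + 22.4)/9 = 14.0444.
q₂(high-cost) = 9.47778, so P = 126 − 3·(14.0444 + 9.47778) = 55.4333.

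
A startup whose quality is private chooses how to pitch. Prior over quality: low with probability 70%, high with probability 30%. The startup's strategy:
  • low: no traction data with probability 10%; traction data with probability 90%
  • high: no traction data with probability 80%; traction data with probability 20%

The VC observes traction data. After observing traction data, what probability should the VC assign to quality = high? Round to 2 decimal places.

P(traction data) = 0.7·0.9 + 0.3·0.2 = 0.69
P(high | traction data) = (0.3·0.2) / 0.69 = 0.06 / 0.69 = 0.0869565

0.09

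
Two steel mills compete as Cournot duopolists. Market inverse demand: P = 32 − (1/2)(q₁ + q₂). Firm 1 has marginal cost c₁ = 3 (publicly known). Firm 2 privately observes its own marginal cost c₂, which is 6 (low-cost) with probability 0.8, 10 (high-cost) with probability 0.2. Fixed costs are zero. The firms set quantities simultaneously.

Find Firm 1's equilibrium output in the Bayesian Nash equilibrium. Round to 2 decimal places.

21.87

Type-c best response for Firm 2: q₂(c) = (32 − c) − q₁/2.
Firm 1 maximizes expected profit; its first-order condition is 32 − q₁ − (1/2)E[q₂] − 3 = 0.
Substituting E[q₂] and solving: E[c₂] = 6.8, so q₁ = (32 − 2·3 + 6.8)/(3/2) = 21.8667.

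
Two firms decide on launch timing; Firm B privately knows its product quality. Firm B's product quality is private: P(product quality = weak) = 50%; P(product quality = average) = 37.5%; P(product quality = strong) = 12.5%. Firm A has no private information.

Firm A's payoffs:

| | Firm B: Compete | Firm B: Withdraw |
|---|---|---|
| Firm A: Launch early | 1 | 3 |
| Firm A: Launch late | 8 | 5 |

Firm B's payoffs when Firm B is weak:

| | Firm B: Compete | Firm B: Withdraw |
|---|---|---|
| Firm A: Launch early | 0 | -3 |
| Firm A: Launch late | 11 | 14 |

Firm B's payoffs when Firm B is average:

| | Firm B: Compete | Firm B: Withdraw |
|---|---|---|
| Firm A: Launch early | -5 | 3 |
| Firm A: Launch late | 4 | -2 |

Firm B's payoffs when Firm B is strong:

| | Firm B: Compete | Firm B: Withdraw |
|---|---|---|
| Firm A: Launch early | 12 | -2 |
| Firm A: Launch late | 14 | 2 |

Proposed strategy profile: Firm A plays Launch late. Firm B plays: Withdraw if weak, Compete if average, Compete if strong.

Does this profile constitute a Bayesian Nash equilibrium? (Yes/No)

Firm A plays Launch late: E[Launch late] = 0.5·(5) + 0.375·(8) + 0.125·(8) = 6.5; E[Launch early] = 2. Best-responding. ✓
Firm B (product quality weak), facing Launch late: Compete gives 11, Withdraw gives 14. Proposed Withdraw is best. ✓
Firm B (product quality average), facing Launch late: Compete gives 4, Withdraw gives -2. Proposed Compete is best. ✓
Firm B (product quality strong), facing Launch late: Compete gives 14, Withdraw gives 2. Proposed Compete is best. ✓

Yes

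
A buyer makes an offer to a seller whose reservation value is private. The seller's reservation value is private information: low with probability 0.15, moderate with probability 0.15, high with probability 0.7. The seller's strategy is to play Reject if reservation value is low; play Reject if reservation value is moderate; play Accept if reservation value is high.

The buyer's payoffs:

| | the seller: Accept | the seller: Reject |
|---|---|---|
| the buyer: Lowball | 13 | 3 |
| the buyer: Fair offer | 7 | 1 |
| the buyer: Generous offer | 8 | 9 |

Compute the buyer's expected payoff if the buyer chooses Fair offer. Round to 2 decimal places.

5.20

Take the expectation over the seller's reservation value, weighting each type's action by its prior probability.
E[Fair offer] = 0.15·1 + 0.15·1 + 0.7·7 = 0.15 + 0.15 + 4.9 = 5.2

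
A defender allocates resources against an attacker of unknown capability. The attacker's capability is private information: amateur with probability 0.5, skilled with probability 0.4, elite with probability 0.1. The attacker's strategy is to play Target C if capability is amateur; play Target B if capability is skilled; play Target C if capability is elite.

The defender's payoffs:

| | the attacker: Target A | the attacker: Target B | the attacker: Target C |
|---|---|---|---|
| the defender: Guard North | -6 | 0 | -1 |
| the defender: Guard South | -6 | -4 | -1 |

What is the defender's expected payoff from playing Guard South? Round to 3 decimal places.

-2.200

E[Guard South] = 0.5·(-1) + 0.4·(-4) + 0.1·(-1) = (-0.5) + (-1.6) + (-0.1) = -2.2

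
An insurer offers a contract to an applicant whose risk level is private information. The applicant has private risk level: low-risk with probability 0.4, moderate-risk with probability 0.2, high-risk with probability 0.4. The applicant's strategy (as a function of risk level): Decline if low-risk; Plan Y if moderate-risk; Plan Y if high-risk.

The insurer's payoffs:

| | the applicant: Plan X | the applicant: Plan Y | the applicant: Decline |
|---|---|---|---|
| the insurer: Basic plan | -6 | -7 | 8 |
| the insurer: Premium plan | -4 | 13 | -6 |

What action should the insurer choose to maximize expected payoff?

Compute the insurer's expected payoff for each action, taking the expectation over the applicant's type.
E[Basic plan] = 0.4·(8) + 0.2·(-7) + 0.4·(-7) = -1
E[Premium plan] = 0.4·(-6) + 0.2·(13) + 0.4·(13) = 5.4
Best response: Premium plan (5.4 is the largest).

Premium plan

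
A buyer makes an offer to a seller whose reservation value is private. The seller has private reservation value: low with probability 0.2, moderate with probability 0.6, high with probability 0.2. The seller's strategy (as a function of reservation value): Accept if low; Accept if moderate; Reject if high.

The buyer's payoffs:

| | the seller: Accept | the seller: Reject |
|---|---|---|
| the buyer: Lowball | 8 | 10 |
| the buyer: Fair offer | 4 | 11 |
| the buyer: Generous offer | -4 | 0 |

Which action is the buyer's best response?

E[Lowball] = 0.2·(8) + 0.6·(8) + 0.2·(10) = 8.4
E[Fair offer] = 0.2·(4) + 0.6·(4) + 0.2·(11) = 5.4
E[Generous offer] = 0.2·(-4) + 0.6·(-4) + 0.2·(0) = -3.2
Best response: Lowball (8.4 is the largest).

Lowball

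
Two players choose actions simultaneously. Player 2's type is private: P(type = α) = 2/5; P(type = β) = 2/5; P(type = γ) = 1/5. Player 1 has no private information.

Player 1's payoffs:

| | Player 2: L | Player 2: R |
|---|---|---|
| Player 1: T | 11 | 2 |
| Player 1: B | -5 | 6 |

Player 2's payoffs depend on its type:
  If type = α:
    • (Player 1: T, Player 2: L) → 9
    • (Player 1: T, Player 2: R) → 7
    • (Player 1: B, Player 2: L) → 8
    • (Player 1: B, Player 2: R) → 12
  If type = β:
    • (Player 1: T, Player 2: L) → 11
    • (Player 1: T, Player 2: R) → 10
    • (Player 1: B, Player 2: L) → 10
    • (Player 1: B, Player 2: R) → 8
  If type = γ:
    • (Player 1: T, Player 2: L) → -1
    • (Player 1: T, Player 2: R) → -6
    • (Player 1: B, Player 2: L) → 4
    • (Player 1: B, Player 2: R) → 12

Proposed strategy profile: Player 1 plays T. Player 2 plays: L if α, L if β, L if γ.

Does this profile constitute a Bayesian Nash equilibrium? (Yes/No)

Yes

A profile is a BNE iff every type of every player is best-responding given beliefs about the other side.
Player 1 plays T: E[T] = 2/5·(11) + 2/5·(11) + 1/5·(11) = 11; E[B] = -5. Best-responding. ✓
Player 2 (type α), facing T: L gives 9, R gives 7. Proposed L is best. ✓
Player 2 (type β), facing T: L gives 11, R gives 10. Proposed L is best. ✓
Player 2 (type γ), facing T: L gives -1, R gives -6. Proposed L is best. ✓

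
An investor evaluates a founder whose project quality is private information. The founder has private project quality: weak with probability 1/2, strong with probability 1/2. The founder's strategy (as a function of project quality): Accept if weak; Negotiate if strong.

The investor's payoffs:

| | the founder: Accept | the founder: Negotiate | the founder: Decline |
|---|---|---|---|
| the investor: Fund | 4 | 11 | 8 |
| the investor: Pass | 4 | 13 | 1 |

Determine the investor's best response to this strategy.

E[Fund] = 1/2·(4) + 1/2·(11) = 15/2
E[Pass] = 1/2·(4) + 1/2·(13) = 17/2
Best response: Pass (17/2 is the largest).

Pass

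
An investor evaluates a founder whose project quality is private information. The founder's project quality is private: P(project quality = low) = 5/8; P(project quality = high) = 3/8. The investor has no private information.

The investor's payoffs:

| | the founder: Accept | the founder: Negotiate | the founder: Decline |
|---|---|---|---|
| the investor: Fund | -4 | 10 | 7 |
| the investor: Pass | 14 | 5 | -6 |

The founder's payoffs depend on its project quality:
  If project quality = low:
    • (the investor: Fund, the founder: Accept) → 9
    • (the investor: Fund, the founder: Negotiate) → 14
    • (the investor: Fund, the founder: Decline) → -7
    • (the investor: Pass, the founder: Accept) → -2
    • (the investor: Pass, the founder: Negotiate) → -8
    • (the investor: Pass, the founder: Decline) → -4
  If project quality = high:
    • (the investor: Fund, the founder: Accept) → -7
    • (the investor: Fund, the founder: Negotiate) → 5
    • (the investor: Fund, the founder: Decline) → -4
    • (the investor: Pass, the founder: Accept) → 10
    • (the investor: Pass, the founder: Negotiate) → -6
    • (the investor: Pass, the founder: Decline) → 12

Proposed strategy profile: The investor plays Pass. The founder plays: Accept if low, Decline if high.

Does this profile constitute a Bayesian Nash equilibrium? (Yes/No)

The investor plays Pass: E[Pass] = 5/8·(14) + 3/8·(-6) = 13/2; E[Fund] = 1/8. Best-responding. ✓
The founder (project quality low), facing Pass: Accept gives -2, Negotiate gives -8, Decline gives -4. Proposed Accept is best. ✓
The founder (project quality high), facing Pass: Accept gives 10, Negotiate gives -6, Decline gives 12. Proposed Decline is best. ✓

Yes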